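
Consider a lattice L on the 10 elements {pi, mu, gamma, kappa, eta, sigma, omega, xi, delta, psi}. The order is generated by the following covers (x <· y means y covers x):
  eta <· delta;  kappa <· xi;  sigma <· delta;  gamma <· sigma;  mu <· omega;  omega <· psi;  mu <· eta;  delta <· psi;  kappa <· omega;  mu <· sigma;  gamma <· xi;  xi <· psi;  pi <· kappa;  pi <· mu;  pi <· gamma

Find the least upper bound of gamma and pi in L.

gamma

Common upper bounds of {gamma, pi}: delta, gamma, psi, sigma, xi.
The least among these is gamma.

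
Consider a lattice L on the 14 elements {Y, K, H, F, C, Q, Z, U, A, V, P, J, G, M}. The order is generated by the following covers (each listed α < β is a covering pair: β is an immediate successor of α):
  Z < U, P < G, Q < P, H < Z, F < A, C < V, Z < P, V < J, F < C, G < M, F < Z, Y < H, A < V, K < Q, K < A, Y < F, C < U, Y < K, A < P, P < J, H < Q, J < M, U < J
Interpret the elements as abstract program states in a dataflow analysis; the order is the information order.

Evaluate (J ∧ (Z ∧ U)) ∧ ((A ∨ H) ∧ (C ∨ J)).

Z

Z ∧ U = Z
J ∧ Z = Z
A ∨ H = P
C ∨ J = J
P ∧ J = P
Z ∧ P = Z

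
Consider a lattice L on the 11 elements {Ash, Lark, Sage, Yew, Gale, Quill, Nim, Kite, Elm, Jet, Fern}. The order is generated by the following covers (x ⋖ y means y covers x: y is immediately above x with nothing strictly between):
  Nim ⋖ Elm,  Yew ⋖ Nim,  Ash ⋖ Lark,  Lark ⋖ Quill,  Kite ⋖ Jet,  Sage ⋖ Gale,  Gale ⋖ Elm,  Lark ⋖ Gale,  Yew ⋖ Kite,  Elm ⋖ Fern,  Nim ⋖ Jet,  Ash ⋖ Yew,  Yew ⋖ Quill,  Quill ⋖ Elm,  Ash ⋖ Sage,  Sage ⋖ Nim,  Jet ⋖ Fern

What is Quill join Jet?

Fern

Common upper bounds of {Quill, Jet}: Fern.
The least among these is Fern.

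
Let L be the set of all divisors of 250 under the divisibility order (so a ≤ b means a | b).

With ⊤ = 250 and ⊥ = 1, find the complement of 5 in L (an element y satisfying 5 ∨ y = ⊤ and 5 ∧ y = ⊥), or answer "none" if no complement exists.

For every candidate y, either 5 ∨ y ≠ 250 or 5 ∧ y ≠ 1; no complement exists.

none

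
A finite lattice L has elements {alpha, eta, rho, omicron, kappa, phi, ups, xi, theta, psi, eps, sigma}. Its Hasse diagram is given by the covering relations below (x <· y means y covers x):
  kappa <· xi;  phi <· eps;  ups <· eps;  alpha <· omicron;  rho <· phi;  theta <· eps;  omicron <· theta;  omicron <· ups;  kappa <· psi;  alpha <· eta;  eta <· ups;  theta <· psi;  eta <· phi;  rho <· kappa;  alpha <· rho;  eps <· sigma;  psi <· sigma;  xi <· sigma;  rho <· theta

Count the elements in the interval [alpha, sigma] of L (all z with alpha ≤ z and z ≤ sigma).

12

The interval [alpha, sigma] = {alpha, eps, eta, kappa, omicron, phi, psi, rho, sigma, theta, ups, xi}, which has 12 elements.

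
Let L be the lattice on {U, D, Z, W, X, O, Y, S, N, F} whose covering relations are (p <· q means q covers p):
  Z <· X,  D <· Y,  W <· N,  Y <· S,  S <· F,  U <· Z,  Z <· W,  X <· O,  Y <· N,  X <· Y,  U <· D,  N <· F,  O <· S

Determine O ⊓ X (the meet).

Common lower bounds of {O, X}: U, X, Z.
The greatest among these is X.

X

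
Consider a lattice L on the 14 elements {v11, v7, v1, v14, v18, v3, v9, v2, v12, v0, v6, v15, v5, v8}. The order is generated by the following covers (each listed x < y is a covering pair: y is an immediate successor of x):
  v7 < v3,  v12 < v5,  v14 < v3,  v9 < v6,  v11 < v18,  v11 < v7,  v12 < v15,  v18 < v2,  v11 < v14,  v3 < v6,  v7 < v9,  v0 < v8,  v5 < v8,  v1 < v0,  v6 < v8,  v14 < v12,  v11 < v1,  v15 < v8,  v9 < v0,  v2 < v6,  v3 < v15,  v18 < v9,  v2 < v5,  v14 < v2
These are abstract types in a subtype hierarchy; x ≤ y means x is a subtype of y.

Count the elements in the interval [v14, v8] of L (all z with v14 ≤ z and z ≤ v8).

8

The interval [v14, v8] = {v12, v14, v15, v2, v3, v5, v6, v8}, which has 8 elements.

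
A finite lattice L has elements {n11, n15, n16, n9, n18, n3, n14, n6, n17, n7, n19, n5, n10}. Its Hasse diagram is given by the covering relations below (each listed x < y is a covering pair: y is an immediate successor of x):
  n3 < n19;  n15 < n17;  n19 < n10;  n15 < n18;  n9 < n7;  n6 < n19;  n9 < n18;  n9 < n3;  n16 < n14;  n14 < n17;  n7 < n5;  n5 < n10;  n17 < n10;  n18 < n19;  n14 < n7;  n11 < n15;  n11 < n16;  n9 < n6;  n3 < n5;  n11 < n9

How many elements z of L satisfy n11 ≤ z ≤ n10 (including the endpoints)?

13

The interval [n11, n10] = {n10, n11, n14, n15, n16, n17, n18, n19, n3, n5, n6, n7, n9}, which has 13 elements.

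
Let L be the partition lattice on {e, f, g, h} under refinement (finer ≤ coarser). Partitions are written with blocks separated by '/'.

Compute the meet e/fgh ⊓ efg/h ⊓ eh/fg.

Common lower bounds of {e/fgh, efg/h, eh/fg}: e/f/g/h, e/fg/h.
The greatest among these is e/fg/h.

e/fg/h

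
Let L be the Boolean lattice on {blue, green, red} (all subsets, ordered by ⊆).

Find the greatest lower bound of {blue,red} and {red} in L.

{red}

Under ⊆, meet is intersection: {blue,red} ∩ {red} = {red}.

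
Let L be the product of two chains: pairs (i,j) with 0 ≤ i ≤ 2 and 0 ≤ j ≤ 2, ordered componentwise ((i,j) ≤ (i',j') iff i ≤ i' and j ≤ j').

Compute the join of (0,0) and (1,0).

(1,0)

In a product of chains, the join is componentwise max, giving (1,0).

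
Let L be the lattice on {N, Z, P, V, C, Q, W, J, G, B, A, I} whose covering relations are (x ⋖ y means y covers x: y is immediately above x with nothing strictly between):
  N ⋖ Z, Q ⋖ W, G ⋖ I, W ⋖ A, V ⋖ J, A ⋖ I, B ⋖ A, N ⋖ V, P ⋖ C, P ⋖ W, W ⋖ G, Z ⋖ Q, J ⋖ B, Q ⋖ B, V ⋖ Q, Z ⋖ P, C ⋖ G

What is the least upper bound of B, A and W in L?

Common upper bounds of {B, A, W}: A, I.
The least among these is A.

A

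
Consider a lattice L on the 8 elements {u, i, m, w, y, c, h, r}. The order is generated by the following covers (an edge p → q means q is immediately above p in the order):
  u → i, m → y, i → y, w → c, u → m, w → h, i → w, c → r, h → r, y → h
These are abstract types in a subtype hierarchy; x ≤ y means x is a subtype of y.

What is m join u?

Common upper bounds of {m, u}: h, m, r, y.
The least among these is m.

m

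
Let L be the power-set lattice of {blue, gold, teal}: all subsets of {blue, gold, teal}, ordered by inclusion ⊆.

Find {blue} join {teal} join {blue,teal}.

{blue,teal}

Under ⊆, join is union: {blue} ∪ {teal} ∪ {blue,teal} = {blue,teal}.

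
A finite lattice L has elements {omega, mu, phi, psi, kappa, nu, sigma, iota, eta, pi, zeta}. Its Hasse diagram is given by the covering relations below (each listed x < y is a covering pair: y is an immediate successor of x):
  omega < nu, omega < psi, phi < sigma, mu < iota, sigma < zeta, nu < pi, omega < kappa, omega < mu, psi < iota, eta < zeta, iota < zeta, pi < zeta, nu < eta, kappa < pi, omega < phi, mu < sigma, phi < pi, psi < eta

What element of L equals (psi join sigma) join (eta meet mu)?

psi ∨ sigma = zeta
eta ∧ mu = omega
zeta ∨ omega = zeta

zeta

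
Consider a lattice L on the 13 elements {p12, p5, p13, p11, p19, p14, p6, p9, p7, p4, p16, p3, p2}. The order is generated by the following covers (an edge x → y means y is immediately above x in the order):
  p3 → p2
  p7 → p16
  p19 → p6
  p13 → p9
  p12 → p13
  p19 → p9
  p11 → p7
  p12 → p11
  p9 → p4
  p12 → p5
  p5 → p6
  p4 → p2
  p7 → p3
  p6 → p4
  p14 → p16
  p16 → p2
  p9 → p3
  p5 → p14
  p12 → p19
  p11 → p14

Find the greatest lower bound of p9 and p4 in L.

Common lower bounds of {p9, p4}: p12, p13, p19, p9.
The greatest among these is p9.

p9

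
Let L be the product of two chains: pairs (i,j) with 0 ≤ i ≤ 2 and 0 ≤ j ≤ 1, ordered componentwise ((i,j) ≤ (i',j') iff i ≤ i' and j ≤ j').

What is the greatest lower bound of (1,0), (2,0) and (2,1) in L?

In a product of chains, the meet is componentwise min, giving (1,0).

(1,0)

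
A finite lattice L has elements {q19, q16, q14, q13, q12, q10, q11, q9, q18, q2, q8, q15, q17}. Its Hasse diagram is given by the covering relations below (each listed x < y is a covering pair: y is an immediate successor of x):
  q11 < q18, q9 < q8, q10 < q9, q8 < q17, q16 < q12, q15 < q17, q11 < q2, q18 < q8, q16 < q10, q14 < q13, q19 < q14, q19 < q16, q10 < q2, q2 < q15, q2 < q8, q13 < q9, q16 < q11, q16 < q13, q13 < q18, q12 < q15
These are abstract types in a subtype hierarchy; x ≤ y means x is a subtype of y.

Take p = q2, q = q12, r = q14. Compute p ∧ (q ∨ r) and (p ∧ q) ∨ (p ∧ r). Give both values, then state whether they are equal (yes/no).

q2; q16; no

q ∨ r = q17, so p ∧ (q ∨ r) = q2 ∧ q17 = q2.
p ∧ q = q16 and p ∧ r = q19, so (p ∧ q) ∨ (p ∧ r) = q16 ∨ q19 = q16.
Equal: no.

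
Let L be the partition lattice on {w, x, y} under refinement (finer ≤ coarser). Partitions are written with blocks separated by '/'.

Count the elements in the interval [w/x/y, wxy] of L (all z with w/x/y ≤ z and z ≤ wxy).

The interval [w/x/y, wxy] = {w/x/y, w/xy, wx/y, wxy, wy/x}, which has 5 elements.

5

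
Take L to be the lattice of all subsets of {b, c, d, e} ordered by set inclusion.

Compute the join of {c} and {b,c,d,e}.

Common upper bounds of {{c}, {b,c,d,e}}: {b,c,d,e}.
The least among these is {b,c,d,e}.

{b,c,d,e}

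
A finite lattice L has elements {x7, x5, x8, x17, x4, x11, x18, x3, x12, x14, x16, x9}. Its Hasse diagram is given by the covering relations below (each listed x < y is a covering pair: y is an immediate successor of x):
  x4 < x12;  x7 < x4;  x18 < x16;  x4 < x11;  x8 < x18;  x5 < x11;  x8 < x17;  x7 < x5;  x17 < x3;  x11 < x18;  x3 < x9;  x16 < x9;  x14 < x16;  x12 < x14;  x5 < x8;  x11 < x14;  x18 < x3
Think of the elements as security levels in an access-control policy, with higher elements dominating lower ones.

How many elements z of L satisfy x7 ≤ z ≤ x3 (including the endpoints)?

The interval [x7, x3] = {x11, x17, x18, x3, x4, x5, x7, x8}, which has 8 elements.

8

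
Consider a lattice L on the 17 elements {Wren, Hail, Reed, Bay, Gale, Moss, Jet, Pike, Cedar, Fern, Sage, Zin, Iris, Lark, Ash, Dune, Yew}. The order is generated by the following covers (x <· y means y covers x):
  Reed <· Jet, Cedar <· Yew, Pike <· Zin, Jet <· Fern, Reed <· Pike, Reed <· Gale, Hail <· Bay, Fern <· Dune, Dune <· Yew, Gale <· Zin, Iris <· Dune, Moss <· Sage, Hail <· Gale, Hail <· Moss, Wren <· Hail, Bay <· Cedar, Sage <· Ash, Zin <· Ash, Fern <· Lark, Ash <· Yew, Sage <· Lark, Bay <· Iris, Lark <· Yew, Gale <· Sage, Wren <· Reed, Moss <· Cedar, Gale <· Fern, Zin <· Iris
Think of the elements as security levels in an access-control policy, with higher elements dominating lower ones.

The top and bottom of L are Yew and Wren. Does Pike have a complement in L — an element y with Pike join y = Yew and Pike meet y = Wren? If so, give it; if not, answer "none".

Cedar

Need y with Pike ∨ y = Yew and Pike ∧ y = Wren.
Checking each element gives: Cedar.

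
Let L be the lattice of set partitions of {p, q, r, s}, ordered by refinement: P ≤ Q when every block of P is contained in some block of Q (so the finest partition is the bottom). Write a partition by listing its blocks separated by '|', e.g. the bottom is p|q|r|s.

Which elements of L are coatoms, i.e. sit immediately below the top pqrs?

pqr|s, pqs|r, pq|rs, prs|q, pr|qs, ps|qr, p|qrs

The coatoms are exactly the elements covered by pqrs: pqr|s, pqs|r, pq|rs, prs|q, pr|qs, ps|qr, p|qrs.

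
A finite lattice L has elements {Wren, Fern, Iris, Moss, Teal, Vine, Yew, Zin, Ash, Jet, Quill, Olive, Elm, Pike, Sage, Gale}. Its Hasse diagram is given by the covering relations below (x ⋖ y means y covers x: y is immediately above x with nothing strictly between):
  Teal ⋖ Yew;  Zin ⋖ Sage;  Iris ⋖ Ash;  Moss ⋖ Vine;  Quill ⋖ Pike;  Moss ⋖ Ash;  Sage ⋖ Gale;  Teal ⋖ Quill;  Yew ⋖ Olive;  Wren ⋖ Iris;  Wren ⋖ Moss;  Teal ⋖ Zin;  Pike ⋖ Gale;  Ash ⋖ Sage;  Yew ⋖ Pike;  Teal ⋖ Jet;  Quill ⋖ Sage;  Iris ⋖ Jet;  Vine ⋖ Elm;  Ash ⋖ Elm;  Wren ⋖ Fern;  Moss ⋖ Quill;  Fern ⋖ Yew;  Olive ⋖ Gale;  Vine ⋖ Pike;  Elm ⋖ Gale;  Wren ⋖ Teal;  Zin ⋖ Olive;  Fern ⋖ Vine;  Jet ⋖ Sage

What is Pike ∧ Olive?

Yew

Common lower bounds of {Pike, Olive}: Fern, Teal, Wren, Yew.
The greatest among these is Yew.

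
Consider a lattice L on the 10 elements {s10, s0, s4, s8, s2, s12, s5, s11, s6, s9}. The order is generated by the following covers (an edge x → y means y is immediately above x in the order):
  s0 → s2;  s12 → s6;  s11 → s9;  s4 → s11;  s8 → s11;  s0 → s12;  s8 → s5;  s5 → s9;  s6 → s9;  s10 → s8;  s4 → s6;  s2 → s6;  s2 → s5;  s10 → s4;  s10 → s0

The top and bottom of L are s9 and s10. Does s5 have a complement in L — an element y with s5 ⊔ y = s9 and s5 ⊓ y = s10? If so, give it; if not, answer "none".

Need y with s5 ∨ y = s9 and s5 ∧ y = s10.
Checking each element gives: s4.

s4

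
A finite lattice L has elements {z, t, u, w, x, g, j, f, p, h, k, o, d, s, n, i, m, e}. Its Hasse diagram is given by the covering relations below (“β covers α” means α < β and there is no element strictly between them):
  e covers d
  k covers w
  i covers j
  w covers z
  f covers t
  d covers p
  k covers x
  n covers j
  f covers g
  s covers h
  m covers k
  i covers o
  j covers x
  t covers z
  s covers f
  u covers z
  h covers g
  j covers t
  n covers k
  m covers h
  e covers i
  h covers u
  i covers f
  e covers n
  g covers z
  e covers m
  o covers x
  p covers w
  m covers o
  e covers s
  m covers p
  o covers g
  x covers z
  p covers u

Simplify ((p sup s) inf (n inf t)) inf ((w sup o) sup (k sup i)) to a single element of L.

p ∨ s = e
n ∧ t = t
e ∧ t = t
w ∨ o = m
k ∨ i = e
m ∨ e = e
t ∧ e = t

t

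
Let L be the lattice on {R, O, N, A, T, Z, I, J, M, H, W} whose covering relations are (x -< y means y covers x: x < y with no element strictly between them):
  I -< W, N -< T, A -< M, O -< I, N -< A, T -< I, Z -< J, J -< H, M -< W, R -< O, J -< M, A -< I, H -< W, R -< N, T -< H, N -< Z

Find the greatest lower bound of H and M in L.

Common lower bounds of {H, M}: J, N, R, Z.
The greatest among these is J.

J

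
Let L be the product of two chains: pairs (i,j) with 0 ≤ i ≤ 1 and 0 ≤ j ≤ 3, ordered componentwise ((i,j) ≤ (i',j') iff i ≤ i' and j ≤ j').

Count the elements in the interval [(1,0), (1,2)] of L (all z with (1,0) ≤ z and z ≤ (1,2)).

The interval [(1,0), (1,2)] = {(1,0), (1,1), (1,2)}, which has 3 elements.

3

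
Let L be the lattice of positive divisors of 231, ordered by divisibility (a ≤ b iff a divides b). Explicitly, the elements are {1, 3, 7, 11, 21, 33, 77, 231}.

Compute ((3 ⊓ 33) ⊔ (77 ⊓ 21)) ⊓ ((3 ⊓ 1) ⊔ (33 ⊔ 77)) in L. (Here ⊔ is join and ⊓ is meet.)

21

3 ∧ 33 = 3
77 ∧ 21 = 7
3 ∨ 7 = 21
3 ∧ 1 = 1
33 ∨ 77 = 231
1 ∨ 231 = 231
21 ∧ 231 = 21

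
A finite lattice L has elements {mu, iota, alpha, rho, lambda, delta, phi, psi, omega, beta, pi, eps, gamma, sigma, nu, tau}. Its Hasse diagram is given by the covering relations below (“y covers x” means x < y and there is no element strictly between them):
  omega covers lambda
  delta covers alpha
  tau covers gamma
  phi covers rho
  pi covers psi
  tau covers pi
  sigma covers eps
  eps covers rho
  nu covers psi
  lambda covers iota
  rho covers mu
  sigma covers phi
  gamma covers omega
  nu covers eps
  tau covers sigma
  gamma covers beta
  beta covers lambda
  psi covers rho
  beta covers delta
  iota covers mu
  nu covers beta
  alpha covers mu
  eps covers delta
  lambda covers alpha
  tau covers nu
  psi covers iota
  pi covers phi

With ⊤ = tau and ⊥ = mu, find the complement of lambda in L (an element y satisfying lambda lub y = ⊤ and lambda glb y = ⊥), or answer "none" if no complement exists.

phi

Need y with lambda ∨ y = tau and lambda ∧ y = mu.
Checking each element gives: phi.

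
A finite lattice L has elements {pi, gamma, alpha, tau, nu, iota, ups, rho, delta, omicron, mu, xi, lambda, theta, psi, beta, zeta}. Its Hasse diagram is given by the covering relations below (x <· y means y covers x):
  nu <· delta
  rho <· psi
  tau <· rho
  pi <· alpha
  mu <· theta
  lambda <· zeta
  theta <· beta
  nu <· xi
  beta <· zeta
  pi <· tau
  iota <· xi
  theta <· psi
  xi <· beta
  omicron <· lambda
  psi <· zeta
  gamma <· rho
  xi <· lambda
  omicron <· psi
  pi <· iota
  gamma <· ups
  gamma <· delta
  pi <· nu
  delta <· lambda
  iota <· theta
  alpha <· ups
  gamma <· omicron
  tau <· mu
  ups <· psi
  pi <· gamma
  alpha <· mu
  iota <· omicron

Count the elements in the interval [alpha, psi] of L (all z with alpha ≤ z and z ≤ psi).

5

The interval [alpha, psi] = {alpha, mu, psi, theta, ups}, which has 5 elements.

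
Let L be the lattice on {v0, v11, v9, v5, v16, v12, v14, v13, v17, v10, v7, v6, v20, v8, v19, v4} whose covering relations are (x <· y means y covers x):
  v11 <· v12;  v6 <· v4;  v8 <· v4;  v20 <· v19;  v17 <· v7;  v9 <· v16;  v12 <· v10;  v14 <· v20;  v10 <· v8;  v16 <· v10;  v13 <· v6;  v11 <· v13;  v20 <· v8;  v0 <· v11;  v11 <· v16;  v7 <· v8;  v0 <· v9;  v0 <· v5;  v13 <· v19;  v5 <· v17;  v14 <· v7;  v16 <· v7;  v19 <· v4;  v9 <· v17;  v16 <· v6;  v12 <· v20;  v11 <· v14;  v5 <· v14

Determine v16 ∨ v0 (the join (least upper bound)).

v16

Common upper bounds of {v16, v0}: v10, v16, v4, v6, v7, v8.
The least among these is v16.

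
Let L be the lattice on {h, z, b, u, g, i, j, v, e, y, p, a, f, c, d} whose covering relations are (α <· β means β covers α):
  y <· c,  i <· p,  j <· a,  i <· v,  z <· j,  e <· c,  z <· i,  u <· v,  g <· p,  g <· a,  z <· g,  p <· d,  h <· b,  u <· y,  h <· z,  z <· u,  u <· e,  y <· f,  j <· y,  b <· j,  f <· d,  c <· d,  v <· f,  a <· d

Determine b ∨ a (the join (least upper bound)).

a

Common upper bounds of {b, a}: a, d.
The least among these is a.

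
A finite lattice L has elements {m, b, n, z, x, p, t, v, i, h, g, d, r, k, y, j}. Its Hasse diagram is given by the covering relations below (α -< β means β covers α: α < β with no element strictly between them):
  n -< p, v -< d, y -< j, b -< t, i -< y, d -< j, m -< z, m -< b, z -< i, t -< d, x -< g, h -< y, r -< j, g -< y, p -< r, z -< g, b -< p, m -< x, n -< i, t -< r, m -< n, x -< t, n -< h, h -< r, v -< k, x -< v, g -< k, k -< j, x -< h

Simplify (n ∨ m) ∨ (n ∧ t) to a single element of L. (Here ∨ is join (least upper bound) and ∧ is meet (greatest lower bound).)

n

n ∨ m = n
n ∧ t = m
n ∨ m = n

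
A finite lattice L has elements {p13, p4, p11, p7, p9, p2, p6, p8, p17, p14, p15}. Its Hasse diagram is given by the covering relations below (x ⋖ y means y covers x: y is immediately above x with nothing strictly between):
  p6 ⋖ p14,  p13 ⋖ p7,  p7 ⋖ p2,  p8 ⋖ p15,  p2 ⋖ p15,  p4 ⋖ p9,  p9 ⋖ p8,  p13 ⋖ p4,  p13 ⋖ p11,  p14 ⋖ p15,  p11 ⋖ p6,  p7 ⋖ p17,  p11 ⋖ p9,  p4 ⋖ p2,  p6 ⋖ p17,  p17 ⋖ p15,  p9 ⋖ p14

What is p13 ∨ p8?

p8

Common upper bounds of {p13, p8}: p15, p8.
The least among these is p8.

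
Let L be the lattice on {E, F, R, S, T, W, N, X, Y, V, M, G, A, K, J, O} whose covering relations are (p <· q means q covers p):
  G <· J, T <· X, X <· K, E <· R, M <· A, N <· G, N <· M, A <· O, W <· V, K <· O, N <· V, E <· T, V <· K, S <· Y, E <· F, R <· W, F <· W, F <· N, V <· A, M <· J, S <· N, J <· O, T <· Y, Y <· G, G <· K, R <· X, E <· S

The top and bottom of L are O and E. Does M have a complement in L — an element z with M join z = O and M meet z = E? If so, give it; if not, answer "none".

X

Need z with M ∨ z = O and M ∧ z = E.
Checking each element gives: X.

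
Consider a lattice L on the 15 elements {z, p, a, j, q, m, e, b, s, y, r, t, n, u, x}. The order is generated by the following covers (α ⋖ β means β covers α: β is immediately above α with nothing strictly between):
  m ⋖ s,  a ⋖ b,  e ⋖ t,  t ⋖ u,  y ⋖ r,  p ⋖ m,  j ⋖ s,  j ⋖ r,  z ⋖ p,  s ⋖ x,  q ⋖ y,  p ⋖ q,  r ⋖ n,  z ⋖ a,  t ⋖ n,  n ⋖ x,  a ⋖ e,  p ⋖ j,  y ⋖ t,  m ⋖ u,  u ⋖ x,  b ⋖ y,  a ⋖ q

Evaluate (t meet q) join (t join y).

t

t ∧ q = q
t ∨ y = t
q ∨ t = t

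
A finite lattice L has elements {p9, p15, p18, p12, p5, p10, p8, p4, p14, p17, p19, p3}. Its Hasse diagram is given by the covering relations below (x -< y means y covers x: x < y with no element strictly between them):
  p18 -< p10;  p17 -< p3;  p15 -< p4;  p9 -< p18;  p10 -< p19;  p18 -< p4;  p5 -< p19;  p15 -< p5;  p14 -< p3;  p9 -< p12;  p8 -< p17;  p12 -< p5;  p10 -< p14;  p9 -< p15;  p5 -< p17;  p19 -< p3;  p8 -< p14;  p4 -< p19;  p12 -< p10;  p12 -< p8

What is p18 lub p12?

Common upper bounds of {p18, p12}: p10, p14, p19, p3.
The least among these is p10.

p10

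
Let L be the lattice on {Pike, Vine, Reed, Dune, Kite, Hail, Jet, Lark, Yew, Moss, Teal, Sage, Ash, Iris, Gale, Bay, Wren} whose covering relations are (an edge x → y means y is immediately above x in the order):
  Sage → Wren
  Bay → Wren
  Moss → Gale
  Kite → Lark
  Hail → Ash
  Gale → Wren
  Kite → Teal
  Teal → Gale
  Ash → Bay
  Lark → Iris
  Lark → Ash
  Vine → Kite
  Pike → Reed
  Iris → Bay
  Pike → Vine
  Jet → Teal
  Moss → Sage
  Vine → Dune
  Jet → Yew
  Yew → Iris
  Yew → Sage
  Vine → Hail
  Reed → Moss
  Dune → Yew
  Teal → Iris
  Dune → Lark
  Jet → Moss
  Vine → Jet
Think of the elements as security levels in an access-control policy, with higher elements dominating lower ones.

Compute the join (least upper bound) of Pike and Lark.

Lark

Common upper bounds of {Pike, Lark}: Ash, Bay, Iris, Lark, Wren.
The least among these is Lark.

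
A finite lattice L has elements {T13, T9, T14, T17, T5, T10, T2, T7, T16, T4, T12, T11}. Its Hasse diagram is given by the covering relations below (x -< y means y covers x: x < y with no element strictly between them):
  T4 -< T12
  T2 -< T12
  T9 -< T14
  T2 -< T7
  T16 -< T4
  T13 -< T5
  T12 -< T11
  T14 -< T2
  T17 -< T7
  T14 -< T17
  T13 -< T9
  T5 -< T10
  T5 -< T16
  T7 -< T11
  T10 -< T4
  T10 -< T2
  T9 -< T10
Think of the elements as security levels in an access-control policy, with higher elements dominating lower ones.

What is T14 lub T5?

Common upper bounds of {T14, T5}: T11, T12, T2, T7.
The least among these is T2.

T2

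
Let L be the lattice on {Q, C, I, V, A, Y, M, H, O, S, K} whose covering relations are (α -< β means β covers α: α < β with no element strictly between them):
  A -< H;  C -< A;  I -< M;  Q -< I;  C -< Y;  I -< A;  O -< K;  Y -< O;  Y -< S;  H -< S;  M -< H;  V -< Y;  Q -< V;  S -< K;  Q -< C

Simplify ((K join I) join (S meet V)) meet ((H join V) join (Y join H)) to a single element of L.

S

K ∨ I = K
S ∧ V = V
K ∨ V = K
H ∨ V = S
Y ∨ H = S
S ∨ S = S
K ∧ S = S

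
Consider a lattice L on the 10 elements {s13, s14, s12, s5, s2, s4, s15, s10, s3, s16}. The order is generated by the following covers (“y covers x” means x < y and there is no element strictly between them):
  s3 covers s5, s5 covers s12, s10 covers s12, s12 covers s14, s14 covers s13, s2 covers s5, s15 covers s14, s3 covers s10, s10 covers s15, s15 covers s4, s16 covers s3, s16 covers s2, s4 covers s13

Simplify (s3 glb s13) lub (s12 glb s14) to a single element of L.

s14

s3 ∧ s13 = s13
s12 ∧ s14 = s14
s13 ∨ s14 = s14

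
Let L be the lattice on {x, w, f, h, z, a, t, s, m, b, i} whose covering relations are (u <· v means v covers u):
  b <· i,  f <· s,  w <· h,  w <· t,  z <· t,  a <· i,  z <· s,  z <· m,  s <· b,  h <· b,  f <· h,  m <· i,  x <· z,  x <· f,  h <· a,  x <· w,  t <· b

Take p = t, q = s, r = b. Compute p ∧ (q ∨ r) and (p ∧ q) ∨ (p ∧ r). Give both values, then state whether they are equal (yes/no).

t; t; yes

q ∨ r = b, so p ∧ (q ∨ r) = t ∧ b = t.
p ∧ q = z and p ∧ r = t, so (p ∧ q) ∨ (p ∧ r) = z ∨ t = t.
Equal: yes.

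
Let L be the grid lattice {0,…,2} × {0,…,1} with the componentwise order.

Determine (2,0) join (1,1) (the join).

In a product of chains, the join is componentwise max, giving (2,1).

(2,1)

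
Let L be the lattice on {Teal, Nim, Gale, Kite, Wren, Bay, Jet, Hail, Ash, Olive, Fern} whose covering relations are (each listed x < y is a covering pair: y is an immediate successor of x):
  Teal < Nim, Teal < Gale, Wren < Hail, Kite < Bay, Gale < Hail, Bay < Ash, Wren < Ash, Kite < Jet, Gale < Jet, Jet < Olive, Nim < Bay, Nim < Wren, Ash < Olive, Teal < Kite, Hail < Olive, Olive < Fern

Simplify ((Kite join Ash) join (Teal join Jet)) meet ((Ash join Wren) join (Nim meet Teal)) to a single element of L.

Kite ∨ Ash = Ash
Teal ∨ Jet = Jet
Ash ∨ Jet = Olive
Ash ∨ Wren = Ash
Nim ∧ Teal = Teal
Ash ∨ Teal = Ash
Olive ∧ Ash = Ash

Ash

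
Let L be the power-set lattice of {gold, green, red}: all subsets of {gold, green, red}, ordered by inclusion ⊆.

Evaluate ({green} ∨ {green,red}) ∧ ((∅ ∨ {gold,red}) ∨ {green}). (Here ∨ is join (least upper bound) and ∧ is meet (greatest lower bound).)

{green,red}

{green} ∨ {green,red} = {green,red}
∅ ∨ {gold,red} = {gold,red}
{gold,red} ∨ {green} = {gold,green,red}
{green,red} ∧ {gold,green,red} = {green,red}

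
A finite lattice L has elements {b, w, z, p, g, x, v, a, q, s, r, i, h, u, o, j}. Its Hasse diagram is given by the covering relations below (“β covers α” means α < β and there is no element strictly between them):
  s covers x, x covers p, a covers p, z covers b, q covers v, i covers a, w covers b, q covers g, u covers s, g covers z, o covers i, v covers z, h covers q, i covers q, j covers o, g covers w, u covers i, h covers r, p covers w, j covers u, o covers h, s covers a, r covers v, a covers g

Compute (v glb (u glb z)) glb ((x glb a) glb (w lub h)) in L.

u ∧ z = z
v ∧ z = z
x ∧ a = p
w ∨ h = h
p ∧ h = w
z ∧ w = b

b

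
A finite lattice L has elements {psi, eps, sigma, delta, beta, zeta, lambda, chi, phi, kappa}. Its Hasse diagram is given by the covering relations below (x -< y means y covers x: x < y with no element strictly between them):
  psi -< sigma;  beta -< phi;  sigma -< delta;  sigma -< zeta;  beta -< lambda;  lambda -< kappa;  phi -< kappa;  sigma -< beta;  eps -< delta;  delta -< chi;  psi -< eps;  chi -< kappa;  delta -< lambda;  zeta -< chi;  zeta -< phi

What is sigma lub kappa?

kappa

Common upper bounds of {sigma, kappa}: kappa.
The least among these is kappa.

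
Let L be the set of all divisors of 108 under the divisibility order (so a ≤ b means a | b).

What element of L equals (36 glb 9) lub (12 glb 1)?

36 ∧ 9 = 9
12 ∧ 1 = 1
9 ∨ 1 = 9

9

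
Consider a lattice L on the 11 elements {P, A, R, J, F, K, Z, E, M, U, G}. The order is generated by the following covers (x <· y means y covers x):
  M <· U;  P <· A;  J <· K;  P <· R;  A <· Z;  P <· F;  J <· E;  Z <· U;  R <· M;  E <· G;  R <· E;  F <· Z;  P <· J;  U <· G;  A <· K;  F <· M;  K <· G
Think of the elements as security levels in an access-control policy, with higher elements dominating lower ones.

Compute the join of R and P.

Common upper bounds of {R, P}: E, G, M, R, U.
The least among these is R.

R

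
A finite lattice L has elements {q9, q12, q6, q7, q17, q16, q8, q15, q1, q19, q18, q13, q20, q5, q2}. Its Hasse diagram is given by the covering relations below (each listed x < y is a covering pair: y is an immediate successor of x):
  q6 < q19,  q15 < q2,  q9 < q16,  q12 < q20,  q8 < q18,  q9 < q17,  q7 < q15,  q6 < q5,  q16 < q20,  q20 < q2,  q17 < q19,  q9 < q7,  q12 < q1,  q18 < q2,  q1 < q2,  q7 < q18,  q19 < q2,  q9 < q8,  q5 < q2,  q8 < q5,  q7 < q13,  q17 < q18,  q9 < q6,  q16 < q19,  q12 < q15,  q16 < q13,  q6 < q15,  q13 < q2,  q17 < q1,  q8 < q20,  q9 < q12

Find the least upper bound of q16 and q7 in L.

Common upper bounds of {q16, q7}: q13, q2.
The least among these is q13.

q13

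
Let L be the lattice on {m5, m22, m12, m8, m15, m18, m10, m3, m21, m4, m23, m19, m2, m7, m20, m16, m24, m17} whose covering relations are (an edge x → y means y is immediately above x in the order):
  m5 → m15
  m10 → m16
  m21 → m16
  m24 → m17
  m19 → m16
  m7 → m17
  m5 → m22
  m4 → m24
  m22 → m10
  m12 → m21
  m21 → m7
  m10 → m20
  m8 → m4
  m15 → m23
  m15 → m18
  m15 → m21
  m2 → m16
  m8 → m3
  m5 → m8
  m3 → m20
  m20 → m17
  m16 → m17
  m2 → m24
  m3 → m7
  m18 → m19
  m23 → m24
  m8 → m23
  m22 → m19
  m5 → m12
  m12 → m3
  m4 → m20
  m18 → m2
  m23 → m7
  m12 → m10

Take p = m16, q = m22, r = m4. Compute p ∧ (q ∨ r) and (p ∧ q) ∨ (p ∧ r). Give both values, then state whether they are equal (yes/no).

m10; m22; no

q ∨ r = m20, so p ∧ (q ∨ r) = m16 ∧ m20 = m10.
p ∧ q = m22 and p ∧ r = m5, so (p ∧ q) ∨ (p ∧ r) = m22 ∨ m5 = m22.
Equal: no.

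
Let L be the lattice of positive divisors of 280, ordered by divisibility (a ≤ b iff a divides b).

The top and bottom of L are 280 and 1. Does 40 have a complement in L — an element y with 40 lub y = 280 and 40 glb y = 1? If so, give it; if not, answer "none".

7

Need y with 40 ∨ y = 280 and 40 ∧ y = 1.
Checking each element gives: 7.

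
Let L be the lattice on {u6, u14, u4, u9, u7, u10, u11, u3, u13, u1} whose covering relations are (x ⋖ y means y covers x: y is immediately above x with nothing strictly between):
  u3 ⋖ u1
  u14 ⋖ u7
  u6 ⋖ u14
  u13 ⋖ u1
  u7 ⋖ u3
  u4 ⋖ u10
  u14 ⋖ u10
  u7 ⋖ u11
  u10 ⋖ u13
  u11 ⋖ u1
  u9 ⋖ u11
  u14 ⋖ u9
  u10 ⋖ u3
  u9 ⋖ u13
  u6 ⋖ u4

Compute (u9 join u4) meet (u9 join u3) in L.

u9 ∨ u4 = u13
u9 ∨ u3 = u1
u13 ∧ u1 = u13

u13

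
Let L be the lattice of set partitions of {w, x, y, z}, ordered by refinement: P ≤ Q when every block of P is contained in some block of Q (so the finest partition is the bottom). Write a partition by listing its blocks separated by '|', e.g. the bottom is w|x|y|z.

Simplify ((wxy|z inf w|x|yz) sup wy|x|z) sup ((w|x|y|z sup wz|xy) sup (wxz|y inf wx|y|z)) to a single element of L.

wxy|z ∧ w|x|yz = w|x|y|z
w|x|y|z ∨ wy|x|z = wy|x|z
w|x|y|z ∨ wz|xy = wz|xy
wxz|y ∧ wx|y|z = wx|y|z
wz|xy ∨ wx|y|z = wxyz
wy|x|z ∨ wxyz = wxyz

wxyz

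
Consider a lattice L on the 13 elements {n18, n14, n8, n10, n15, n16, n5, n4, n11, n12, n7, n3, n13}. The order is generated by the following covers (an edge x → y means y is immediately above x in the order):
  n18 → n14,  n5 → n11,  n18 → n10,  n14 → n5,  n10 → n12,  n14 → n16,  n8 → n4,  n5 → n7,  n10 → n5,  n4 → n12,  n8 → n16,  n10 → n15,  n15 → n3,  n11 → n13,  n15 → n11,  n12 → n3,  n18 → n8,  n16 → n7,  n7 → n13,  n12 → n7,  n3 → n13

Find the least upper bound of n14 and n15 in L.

Common upper bounds of {n14, n15}: n11, n13.
The least among these is n11.

n11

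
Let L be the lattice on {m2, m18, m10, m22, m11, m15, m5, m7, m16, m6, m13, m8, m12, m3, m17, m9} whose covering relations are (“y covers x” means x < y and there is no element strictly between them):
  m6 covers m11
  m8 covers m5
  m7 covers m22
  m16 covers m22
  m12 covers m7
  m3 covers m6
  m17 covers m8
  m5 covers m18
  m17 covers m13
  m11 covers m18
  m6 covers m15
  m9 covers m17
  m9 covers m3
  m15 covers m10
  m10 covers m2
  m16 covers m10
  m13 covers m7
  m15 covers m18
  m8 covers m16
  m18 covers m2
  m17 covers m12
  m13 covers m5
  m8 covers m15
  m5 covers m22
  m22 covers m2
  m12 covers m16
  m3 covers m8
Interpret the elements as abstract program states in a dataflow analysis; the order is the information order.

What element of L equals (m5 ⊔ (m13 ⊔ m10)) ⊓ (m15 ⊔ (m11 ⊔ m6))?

m13 ∨ m10 = m17
m5 ∨ m17 = m17
m11 ∨ m6 = m6
m15 ∨ m6 = m6
m17 ∧ m6 = m15

m15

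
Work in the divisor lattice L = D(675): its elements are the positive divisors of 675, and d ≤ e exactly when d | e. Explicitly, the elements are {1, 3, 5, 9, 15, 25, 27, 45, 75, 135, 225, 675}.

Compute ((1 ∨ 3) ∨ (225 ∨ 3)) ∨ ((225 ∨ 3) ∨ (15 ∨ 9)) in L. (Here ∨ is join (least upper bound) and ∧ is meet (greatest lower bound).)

225

1 ∨ 3 = 3
225 ∨ 3 = 225
3 ∨ 225 = 225
225 ∨ 3 = 225
15 ∨ 9 = 45
225 ∨ 45 = 225
225 ∨ 225 = 225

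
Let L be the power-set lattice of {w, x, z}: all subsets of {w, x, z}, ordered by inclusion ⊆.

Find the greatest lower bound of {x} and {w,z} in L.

Common lower bounds of {{x}, {w,z}}: {}.
The greatest among these is {}.

{}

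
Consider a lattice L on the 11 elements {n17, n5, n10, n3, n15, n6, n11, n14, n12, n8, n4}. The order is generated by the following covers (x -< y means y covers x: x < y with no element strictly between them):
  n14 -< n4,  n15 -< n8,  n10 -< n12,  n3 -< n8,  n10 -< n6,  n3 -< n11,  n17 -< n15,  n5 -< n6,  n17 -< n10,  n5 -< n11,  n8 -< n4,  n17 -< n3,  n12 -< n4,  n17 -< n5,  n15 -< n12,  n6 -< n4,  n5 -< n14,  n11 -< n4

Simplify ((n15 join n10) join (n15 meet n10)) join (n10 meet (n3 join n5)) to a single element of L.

n15 ∨ n10 = n12
n15 ∧ n10 = n17
n12 ∨ n17 = n12
n3 ∨ n5 = n11
n10 ∧ n11 = n17
n12 ∨ n17 = n12

n12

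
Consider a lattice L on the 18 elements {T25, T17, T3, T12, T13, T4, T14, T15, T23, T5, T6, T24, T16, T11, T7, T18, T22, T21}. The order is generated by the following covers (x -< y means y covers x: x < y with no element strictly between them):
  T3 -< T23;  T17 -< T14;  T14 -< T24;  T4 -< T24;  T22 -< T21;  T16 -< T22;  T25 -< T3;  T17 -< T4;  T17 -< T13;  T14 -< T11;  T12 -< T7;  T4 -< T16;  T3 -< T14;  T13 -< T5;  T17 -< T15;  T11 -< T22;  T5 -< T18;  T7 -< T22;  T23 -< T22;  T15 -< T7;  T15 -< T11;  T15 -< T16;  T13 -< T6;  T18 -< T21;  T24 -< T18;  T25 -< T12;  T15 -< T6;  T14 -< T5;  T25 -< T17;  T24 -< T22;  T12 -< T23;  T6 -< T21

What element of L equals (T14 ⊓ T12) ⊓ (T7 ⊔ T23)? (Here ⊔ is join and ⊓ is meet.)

T25

T14 ∧ T12 = T25
T7 ∨ T23 = T22
T25 ∧ T22 = T25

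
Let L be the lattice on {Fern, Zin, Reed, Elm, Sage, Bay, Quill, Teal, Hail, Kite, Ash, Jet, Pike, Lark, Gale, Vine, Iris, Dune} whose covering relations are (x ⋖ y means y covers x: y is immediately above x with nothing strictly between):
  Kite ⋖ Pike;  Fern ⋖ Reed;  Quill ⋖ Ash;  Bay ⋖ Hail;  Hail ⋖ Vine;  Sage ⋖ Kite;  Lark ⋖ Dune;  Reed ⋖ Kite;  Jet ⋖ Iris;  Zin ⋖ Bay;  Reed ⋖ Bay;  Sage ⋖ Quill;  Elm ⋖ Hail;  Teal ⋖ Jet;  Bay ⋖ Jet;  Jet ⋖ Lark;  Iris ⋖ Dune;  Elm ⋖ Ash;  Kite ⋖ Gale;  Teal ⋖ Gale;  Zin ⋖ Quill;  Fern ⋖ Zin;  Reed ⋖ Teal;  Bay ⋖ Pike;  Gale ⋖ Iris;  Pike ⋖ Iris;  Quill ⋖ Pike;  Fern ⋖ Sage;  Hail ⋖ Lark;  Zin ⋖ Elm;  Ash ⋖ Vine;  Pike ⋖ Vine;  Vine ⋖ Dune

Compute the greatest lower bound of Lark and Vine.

Hail

Common lower bounds of {Lark, Vine}: Bay, Elm, Fern, Hail, Reed, Zin.
The greatest among these is Hail.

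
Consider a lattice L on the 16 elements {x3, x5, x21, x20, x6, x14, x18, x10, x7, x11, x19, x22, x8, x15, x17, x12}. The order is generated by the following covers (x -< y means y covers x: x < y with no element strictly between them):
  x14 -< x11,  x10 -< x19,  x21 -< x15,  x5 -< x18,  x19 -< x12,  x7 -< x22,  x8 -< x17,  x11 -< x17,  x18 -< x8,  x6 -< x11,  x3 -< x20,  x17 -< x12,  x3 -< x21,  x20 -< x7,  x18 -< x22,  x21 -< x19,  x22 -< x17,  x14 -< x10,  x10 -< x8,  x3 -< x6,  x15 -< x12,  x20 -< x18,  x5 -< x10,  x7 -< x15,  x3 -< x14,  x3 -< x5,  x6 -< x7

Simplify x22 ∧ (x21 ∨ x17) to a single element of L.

x22

x21 ∨ x17 = x12
x22 ∧ x12 = x22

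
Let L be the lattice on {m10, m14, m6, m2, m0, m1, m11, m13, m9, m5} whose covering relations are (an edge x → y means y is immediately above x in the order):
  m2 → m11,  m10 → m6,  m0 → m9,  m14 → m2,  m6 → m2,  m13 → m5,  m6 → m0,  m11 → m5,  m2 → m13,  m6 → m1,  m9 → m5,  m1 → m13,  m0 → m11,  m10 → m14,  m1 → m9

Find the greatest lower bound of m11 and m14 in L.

Common lower bounds of {m11, m14}: m10, m14.
The greatest among these is m14.

m14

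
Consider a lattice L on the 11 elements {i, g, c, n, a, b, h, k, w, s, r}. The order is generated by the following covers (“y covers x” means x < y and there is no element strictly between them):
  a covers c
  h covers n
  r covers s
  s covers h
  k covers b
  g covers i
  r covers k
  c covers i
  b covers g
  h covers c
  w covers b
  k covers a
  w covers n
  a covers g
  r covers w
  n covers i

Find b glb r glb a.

Common lower bounds of {b, r, a}: g, i.
The greatest among these is g.

g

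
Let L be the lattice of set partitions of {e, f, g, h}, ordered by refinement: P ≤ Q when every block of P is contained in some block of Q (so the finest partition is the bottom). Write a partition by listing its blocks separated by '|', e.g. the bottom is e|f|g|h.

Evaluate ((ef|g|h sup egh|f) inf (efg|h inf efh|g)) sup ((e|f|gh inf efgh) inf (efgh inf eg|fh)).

ef|g|h ∨ egh|f = efgh
efg|h ∧ efh|g = ef|g|h
efgh ∧ ef|g|h = ef|g|h
e|f|gh ∧ efgh = e|f|gh
efgh ∧ eg|fh = eg|fh
e|f|gh ∧ eg|fh = e|f|g|h
ef|g|h ∨ e|f|g|h = ef|g|h

ef|g|h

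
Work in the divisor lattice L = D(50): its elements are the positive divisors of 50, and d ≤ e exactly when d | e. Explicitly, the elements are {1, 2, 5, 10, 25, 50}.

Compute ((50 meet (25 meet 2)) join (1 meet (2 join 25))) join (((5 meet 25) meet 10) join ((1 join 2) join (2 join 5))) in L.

10

25 ∧ 2 = 1
50 ∧ 1 = 1
2 ∨ 25 = 50
1 ∧ 50 = 1
1 ∨ 1 = 1
5 ∧ 25 = 5
5 ∧ 10 = 5
1 ∨ 2 = 2
2 ∨ 5 = 10
2 ∨ 10 = 10
5 ∨ 10 = 10
1 ∨ 10 = 10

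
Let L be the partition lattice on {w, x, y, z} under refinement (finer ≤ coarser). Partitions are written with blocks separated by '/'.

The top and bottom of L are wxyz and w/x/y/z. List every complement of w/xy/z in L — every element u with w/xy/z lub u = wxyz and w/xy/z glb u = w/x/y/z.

Need u with w/xy/z ∨ u = wxyz and w/xy/z ∧ u = w/x/y/z.
Checking each element gives: wx/yz, wxz/y, wy/xz, wyz/x.

wx/yz, wxz/y, wy/xz, wyz/x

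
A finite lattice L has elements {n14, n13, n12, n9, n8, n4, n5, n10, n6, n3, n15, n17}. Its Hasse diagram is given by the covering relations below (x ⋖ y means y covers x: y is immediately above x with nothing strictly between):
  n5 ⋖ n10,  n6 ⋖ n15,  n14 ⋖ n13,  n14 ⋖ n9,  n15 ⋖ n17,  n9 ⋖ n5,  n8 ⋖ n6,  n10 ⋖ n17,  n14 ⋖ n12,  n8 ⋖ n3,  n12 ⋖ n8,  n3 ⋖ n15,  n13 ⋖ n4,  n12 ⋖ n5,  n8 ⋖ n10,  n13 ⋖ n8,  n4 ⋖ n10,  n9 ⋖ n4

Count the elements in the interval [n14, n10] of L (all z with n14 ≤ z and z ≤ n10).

The interval [n14, n10] = {n10, n12, n13, n14, n4, n5, n8, n9}, which has 8 elements.

8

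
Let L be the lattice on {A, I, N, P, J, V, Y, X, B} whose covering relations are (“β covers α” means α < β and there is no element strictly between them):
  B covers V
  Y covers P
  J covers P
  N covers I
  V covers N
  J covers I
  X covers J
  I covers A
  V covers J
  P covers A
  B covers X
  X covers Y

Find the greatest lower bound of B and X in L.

X

Common lower bounds of {B, X}: A, I, J, P, X, Y.
The greatest among these is X.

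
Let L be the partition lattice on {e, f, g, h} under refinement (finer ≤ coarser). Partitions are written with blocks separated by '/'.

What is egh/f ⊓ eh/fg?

eh/f/g

The meet (common refinement) of egh/f and eh/fg intersects blocks pairwise, giving eh/f/g.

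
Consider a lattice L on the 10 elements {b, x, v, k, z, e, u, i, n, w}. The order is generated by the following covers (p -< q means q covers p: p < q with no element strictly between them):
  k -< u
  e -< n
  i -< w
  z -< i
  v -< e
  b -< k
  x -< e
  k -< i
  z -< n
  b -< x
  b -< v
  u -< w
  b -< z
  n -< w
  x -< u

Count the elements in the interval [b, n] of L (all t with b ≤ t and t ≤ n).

The interval [b, n] = {b, e, n, v, x, z}, which has 6 elements.

6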